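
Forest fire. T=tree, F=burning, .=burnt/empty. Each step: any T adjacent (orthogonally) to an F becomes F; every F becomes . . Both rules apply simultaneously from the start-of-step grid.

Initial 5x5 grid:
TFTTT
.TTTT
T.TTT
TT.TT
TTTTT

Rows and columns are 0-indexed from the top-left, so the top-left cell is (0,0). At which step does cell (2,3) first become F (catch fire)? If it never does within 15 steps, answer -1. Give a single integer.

Step 1: cell (2,3)='T' (+3 fires, +1 burnt)
Step 2: cell (2,3)='T' (+2 fires, +3 burnt)
Step 3: cell (2,3)='T' (+3 fires, +2 burnt)
Step 4: cell (2,3)='F' (+2 fires, +3 burnt)
  -> target ignites at step 4
Step 5: cell (2,3)='.' (+2 fires, +2 burnt)
Step 6: cell (2,3)='.' (+2 fires, +2 burnt)
Step 7: cell (2,3)='.' (+2 fires, +2 burnt)
Step 8: cell (2,3)='.' (+1 fires, +2 burnt)
Step 9: cell (2,3)='.' (+2 fires, +1 burnt)
Step 10: cell (2,3)='.' (+1 fires, +2 burnt)
Step 11: cell (2,3)='.' (+1 fires, +1 burnt)
Step 12: cell (2,3)='.' (+0 fires, +1 burnt)
  fire out at step 12

4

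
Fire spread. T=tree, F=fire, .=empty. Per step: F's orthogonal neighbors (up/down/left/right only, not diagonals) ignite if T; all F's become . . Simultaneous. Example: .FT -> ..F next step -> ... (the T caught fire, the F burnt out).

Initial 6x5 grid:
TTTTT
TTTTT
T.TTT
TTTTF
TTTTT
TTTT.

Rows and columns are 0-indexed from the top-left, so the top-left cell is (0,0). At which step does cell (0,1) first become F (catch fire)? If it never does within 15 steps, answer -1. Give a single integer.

Step 1: cell (0,1)='T' (+3 fires, +1 burnt)
Step 2: cell (0,1)='T' (+4 fires, +3 burnt)
Step 3: cell (0,1)='T' (+6 fires, +4 burnt)
Step 4: cell (0,1)='T' (+5 fires, +6 burnt)
Step 5: cell (0,1)='T' (+5 fires, +5 burnt)
Step 6: cell (0,1)='F' (+3 fires, +5 burnt)
  -> target ignites at step 6
Step 7: cell (0,1)='.' (+1 fires, +3 burnt)
Step 8: cell (0,1)='.' (+0 fires, +1 burnt)
  fire out at step 8

6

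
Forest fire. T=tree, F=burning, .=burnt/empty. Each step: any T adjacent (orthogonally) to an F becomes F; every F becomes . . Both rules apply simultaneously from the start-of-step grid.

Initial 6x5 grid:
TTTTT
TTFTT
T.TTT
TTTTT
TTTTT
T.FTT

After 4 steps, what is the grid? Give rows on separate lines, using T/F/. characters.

Step 1: 6 trees catch fire, 2 burn out
  TTFTT
  TF.FT
  T.FTT
  TTTTT
  TTFTT
  T..FT
Step 2: 9 trees catch fire, 6 burn out
  TF.FT
  F...F
  T..FT
  TTFTT
  TF.FT
  T...F
Step 3: 8 trees catch fire, 9 burn out
  F...F
  .....
  F...F
  TF.FT
  F...F
  T....
Step 4: 3 trees catch fire, 8 burn out
  .....
  .....
  .....
  F...F
  .....
  F....

.....
.....
.....
F...F
.....
F....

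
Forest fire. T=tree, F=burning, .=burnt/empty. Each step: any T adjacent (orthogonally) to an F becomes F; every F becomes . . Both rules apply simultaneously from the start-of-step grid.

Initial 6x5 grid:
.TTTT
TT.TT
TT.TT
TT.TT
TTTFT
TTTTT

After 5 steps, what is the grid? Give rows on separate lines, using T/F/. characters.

Step 1: 4 trees catch fire, 1 burn out
  .TTTT
  TT.TT
  TT.TT
  TT.FT
  TTF.F
  TTTFT
Step 2: 5 trees catch fire, 4 burn out
  .TTTT
  TT.TT
  TT.FT
  TT..F
  TF...
  TTF.F
Step 3: 5 trees catch fire, 5 burn out
  .TTTT
  TT.FT
  TT..F
  TF...
  F....
  TF...
Step 4: 5 trees catch fire, 5 burn out
  .TTFT
  TT..F
  TF...
  F....
  .....
  F....
Step 5: 4 trees catch fire, 5 burn out
  .TF.F
  TF...
  F....
  .....
  .....
  .....

.TF.F
TF...
F....
.....
.....
.....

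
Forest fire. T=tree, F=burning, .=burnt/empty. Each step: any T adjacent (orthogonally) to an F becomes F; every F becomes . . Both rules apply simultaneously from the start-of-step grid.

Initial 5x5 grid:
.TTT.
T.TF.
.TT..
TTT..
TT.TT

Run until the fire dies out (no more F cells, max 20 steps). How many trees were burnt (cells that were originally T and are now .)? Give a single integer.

Step 1: +2 fires, +1 burnt (F count now 2)
Step 2: +2 fires, +2 burnt (F count now 2)
Step 3: +3 fires, +2 burnt (F count now 3)
Step 4: +1 fires, +3 burnt (F count now 1)
Step 5: +2 fires, +1 burnt (F count now 2)
Step 6: +1 fires, +2 burnt (F count now 1)
Step 7: +0 fires, +1 burnt (F count now 0)
Fire out after step 7
Initially T: 14, now '.': 22
Total burnt (originally-T cells now '.'): 11

Answer: 11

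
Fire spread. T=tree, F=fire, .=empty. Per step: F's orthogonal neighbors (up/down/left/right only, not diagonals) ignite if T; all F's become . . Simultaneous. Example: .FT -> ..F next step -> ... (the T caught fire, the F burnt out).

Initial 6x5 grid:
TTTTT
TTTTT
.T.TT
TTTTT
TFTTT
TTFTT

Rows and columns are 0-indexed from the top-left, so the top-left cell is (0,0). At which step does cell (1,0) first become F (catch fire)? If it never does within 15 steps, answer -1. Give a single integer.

Step 1: cell (1,0)='T' (+5 fires, +2 burnt)
Step 2: cell (1,0)='T' (+6 fires, +5 burnt)
Step 3: cell (1,0)='T' (+3 fires, +6 burnt)
Step 4: cell (1,0)='F' (+5 fires, +3 burnt)
  -> target ignites at step 4
Step 5: cell (1,0)='.' (+4 fires, +5 burnt)
Step 6: cell (1,0)='.' (+2 fires, +4 burnt)
Step 7: cell (1,0)='.' (+1 fires, +2 burnt)
Step 8: cell (1,0)='.' (+0 fires, +1 burnt)
  fire out at step 8

4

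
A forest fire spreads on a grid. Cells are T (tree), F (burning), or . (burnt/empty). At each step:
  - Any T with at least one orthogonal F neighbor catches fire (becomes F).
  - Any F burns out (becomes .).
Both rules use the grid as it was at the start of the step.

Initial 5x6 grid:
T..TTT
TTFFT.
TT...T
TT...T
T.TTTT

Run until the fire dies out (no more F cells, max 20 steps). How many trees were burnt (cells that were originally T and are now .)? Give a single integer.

Answer: 12

Derivation:
Step 1: +3 fires, +2 burnt (F count now 3)
Step 2: +3 fires, +3 burnt (F count now 3)
Step 3: +4 fires, +3 burnt (F count now 4)
Step 4: +1 fires, +4 burnt (F count now 1)
Step 5: +1 fires, +1 burnt (F count now 1)
Step 6: +0 fires, +1 burnt (F count now 0)
Fire out after step 6
Initially T: 18, now '.': 24
Total burnt (originally-T cells now '.'): 12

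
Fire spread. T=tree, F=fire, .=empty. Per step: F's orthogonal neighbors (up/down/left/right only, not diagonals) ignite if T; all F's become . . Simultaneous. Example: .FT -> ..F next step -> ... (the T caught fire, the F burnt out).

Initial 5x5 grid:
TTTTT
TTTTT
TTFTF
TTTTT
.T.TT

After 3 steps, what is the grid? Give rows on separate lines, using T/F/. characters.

Step 1: 6 trees catch fire, 2 burn out
  TTTTT
  TTFTF
  TF.F.
  TTFTF
  .T.TT
Step 2: 8 trees catch fire, 6 burn out
  TTFTF
  TF.F.
  F....
  TF.F.
  .T.TF
Step 3: 6 trees catch fire, 8 burn out
  TF.F.
  F....
  .....
  F....
  .F.F.

TF.F.
F....
.....
F....
.F.F.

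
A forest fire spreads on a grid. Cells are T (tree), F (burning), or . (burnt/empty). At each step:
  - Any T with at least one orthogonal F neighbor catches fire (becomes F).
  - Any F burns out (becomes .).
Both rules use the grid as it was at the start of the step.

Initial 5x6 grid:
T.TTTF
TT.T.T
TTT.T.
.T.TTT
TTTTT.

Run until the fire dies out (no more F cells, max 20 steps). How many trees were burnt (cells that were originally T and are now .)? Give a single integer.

Step 1: +2 fires, +1 burnt (F count now 2)
Step 2: +1 fires, +2 burnt (F count now 1)
Step 3: +2 fires, +1 burnt (F count now 2)
Step 4: +0 fires, +2 burnt (F count now 0)
Fire out after step 4
Initially T: 21, now '.': 14
Total burnt (originally-T cells now '.'): 5

Answer: 5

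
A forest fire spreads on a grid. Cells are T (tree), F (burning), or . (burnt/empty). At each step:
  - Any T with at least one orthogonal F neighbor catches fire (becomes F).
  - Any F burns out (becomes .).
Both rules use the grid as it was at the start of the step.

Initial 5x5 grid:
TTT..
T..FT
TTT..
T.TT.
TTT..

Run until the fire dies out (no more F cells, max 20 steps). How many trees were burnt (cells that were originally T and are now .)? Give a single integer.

Answer: 1

Derivation:
Step 1: +1 fires, +1 burnt (F count now 1)
Step 2: +0 fires, +1 burnt (F count now 0)
Fire out after step 2
Initially T: 14, now '.': 12
Total burnt (originally-T cells now '.'): 1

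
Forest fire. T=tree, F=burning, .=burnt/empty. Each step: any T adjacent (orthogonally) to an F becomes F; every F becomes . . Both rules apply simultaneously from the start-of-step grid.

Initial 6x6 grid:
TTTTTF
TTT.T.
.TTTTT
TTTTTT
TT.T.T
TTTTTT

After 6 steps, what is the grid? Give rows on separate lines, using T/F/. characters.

Step 1: 1 trees catch fire, 1 burn out
  TTTTF.
  TTT.T.
  .TTTTT
  TTTTTT
  TT.T.T
  TTTTTT
Step 2: 2 trees catch fire, 1 burn out
  TTTF..
  TTT.F.
  .TTTTT
  TTTTTT
  TT.T.T
  TTTTTT
Step 3: 2 trees catch fire, 2 burn out
  TTF...
  TTT...
  .TTTFT
  TTTTTT
  TT.T.T
  TTTTTT
Step 4: 5 trees catch fire, 2 burn out
  TF....
  TTF...
  .TTF.F
  TTTTFT
  TT.T.T
  TTTTTT
Step 5: 5 trees catch fire, 5 burn out
  F.....
  TF....
  .TF...
  TTTF.F
  TT.T.T
  TTTTTT
Step 6: 5 trees catch fire, 5 burn out
  ......
  F.....
  .F....
  TTF...
  TT.F.F
  TTTTTT

......
F.....
.F....
TTF...
TT.F.F
TTTTTT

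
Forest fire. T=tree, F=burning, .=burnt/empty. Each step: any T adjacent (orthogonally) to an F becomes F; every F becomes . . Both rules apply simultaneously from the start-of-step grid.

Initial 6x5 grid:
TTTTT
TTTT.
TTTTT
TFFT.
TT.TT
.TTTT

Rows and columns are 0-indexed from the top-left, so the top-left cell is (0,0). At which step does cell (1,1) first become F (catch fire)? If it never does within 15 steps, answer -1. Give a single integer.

Step 1: cell (1,1)='T' (+5 fires, +2 burnt)
Step 2: cell (1,1)='F' (+7 fires, +5 burnt)
  -> target ignites at step 2
Step 3: cell (1,1)='.' (+8 fires, +7 burnt)
Step 4: cell (1,1)='.' (+3 fires, +8 burnt)
Step 5: cell (1,1)='.' (+1 fires, +3 burnt)
Step 6: cell (1,1)='.' (+0 fires, +1 burnt)
  fire out at step 6

2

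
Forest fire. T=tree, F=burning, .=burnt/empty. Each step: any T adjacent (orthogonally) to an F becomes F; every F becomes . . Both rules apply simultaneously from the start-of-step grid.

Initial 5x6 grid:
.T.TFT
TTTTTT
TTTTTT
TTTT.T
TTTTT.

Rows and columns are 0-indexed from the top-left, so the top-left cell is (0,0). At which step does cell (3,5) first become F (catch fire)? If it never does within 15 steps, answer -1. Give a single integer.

Step 1: cell (3,5)='T' (+3 fires, +1 burnt)
Step 2: cell (3,5)='T' (+3 fires, +3 burnt)
Step 3: cell (3,5)='T' (+3 fires, +3 burnt)
Step 4: cell (3,5)='F' (+4 fires, +3 burnt)
  -> target ignites at step 4
Step 5: cell (3,5)='.' (+5 fires, +4 burnt)
Step 6: cell (3,5)='.' (+4 fires, +5 burnt)
Step 7: cell (3,5)='.' (+2 fires, +4 burnt)
Step 8: cell (3,5)='.' (+1 fires, +2 burnt)
Step 9: cell (3,5)='.' (+0 fires, +1 burnt)
  fire out at step 9

4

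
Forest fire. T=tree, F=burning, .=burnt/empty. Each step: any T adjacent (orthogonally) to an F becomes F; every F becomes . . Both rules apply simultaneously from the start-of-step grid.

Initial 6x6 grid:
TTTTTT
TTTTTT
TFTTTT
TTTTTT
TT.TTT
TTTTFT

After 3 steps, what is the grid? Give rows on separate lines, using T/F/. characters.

Step 1: 7 trees catch fire, 2 burn out
  TTTTTT
  TFTTTT
  F.FTTT
  TFTTTT
  TT.TFT
  TTTF.F
Step 2: 11 trees catch fire, 7 burn out
  TFTTTT
  F.FTTT
  ...FTT
  F.FTFT
  TF.F.F
  TTF...
Step 3: 8 trees catch fire, 11 burn out
  F.FTTT
  ...FTT
  ....FT
  ...F.F
  F.....
  TF....

F.FTTT
...FTT
....FT
...F.F
F.....
TF....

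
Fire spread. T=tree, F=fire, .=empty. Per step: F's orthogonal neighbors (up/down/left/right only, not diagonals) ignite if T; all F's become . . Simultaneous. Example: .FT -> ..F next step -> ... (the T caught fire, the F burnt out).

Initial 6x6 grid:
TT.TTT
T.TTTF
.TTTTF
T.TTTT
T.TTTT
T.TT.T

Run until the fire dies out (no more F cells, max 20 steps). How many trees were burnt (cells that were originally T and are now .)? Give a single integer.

Step 1: +4 fires, +2 burnt (F count now 4)
Step 2: +5 fires, +4 burnt (F count now 5)
Step 3: +6 fires, +5 burnt (F count now 6)
Step 4: +3 fires, +6 burnt (F count now 3)
Step 5: +2 fires, +3 burnt (F count now 2)
Step 6: +1 fires, +2 burnt (F count now 1)
Step 7: +0 fires, +1 burnt (F count now 0)
Fire out after step 7
Initially T: 27, now '.': 30
Total burnt (originally-T cells now '.'): 21

Answer: 21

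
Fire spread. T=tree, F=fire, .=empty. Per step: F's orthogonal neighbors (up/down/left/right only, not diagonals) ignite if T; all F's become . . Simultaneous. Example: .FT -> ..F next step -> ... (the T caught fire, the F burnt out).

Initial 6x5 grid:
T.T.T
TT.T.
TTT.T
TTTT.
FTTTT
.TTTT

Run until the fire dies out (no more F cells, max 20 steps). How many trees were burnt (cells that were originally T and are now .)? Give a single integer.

Answer: 18

Derivation:
Step 1: +2 fires, +1 burnt (F count now 2)
Step 2: +4 fires, +2 burnt (F count now 4)
Step 3: +5 fires, +4 burnt (F count now 5)
Step 4: +6 fires, +5 burnt (F count now 6)
Step 5: +1 fires, +6 burnt (F count now 1)
Step 6: +0 fires, +1 burnt (F count now 0)
Fire out after step 6
Initially T: 22, now '.': 26
Total burnt (originally-T cells now '.'): 18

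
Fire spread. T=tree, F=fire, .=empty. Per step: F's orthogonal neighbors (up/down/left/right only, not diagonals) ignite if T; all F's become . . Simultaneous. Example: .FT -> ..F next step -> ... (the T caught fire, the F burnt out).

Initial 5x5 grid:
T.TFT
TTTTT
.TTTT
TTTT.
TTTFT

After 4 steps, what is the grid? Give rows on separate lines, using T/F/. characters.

Step 1: 6 trees catch fire, 2 burn out
  T.F.F
  TTTFT
  .TTTT
  TTTF.
  TTF.F
Step 2: 5 trees catch fire, 6 burn out
  T....
  TTF.F
  .TTFT
  TTF..
  TF...
Step 3: 5 trees catch fire, 5 burn out
  T....
  TF...
  .TF.F
  TF...
  F....
Step 4: 3 trees catch fire, 5 burn out
  T....
  F....
  .F...
  F....
  .....

T....
F....
.F...
F....
.....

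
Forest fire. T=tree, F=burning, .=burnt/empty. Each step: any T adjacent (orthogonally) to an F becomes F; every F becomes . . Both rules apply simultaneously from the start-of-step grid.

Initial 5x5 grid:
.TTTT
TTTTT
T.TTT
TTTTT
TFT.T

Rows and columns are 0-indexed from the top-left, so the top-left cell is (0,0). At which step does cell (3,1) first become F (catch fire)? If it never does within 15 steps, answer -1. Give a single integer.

Step 1: cell (3,1)='F' (+3 fires, +1 burnt)
  -> target ignites at step 1
Step 2: cell (3,1)='.' (+2 fires, +3 burnt)
Step 3: cell (3,1)='.' (+3 fires, +2 burnt)
Step 4: cell (3,1)='.' (+4 fires, +3 burnt)
Step 5: cell (3,1)='.' (+5 fires, +4 burnt)
Step 6: cell (3,1)='.' (+3 fires, +5 burnt)
Step 7: cell (3,1)='.' (+1 fires, +3 burnt)
Step 8: cell (3,1)='.' (+0 fires, +1 burnt)
  fire out at step 8

1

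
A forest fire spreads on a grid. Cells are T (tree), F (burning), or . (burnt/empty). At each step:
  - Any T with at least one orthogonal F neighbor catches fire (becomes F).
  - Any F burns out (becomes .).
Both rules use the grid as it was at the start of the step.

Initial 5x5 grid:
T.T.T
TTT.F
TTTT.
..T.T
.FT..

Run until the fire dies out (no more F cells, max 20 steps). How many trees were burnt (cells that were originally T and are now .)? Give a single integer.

Answer: 12

Derivation:
Step 1: +2 fires, +2 burnt (F count now 2)
Step 2: +1 fires, +2 burnt (F count now 1)
Step 3: +1 fires, +1 burnt (F count now 1)
Step 4: +3 fires, +1 burnt (F count now 3)
Step 5: +3 fires, +3 burnt (F count now 3)
Step 6: +1 fires, +3 burnt (F count now 1)
Step 7: +1 fires, +1 burnt (F count now 1)
Step 8: +0 fires, +1 burnt (F count now 0)
Fire out after step 8
Initially T: 13, now '.': 24
Total burnt (originally-T cells now '.'): 12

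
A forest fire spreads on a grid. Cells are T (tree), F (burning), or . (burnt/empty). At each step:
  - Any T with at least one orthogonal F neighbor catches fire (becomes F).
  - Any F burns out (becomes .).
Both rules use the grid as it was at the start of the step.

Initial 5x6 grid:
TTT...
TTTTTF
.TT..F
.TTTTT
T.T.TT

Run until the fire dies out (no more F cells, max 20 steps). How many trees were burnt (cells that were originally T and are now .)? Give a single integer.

Step 1: +2 fires, +2 burnt (F count now 2)
Step 2: +3 fires, +2 burnt (F count now 3)
Step 3: +3 fires, +3 burnt (F count now 3)
Step 4: +4 fires, +3 burnt (F count now 4)
Step 5: +5 fires, +4 burnt (F count now 5)
Step 6: +1 fires, +5 burnt (F count now 1)
Step 7: +0 fires, +1 burnt (F count now 0)
Fire out after step 7
Initially T: 19, now '.': 29
Total burnt (originally-T cells now '.'): 18

Answer: 18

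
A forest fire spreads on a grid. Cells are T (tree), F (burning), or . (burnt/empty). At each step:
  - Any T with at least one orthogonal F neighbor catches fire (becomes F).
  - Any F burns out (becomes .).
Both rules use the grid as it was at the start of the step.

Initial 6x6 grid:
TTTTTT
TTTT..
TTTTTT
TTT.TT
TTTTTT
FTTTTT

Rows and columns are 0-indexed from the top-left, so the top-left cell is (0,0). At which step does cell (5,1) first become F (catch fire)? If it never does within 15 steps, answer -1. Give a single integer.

Step 1: cell (5,1)='F' (+2 fires, +1 burnt)
  -> target ignites at step 1
Step 2: cell (5,1)='.' (+3 fires, +2 burnt)
Step 3: cell (5,1)='.' (+4 fires, +3 burnt)
Step 4: cell (5,1)='.' (+5 fires, +4 burnt)
Step 5: cell (5,1)='.' (+5 fires, +5 burnt)
Step 6: cell (5,1)='.' (+5 fires, +5 burnt)
Step 7: cell (5,1)='.' (+4 fires, +5 burnt)
Step 8: cell (5,1)='.' (+2 fires, +4 burnt)
Step 9: cell (5,1)='.' (+1 fires, +2 burnt)
Step 10: cell (5,1)='.' (+1 fires, +1 burnt)
Step 11: cell (5,1)='.' (+0 fires, +1 burnt)
  fire out at step 11

1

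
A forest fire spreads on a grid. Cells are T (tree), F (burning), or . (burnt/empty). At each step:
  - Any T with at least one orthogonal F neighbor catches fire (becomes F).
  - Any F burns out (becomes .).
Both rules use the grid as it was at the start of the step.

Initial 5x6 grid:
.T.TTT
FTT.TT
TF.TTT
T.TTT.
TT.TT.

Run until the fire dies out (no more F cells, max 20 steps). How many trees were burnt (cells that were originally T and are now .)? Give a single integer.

Step 1: +2 fires, +2 burnt (F count now 2)
Step 2: +3 fires, +2 burnt (F count now 3)
Step 3: +1 fires, +3 burnt (F count now 1)
Step 4: +1 fires, +1 burnt (F count now 1)
Step 5: +0 fires, +1 burnt (F count now 0)
Fire out after step 5
Initially T: 20, now '.': 17
Total burnt (originally-T cells now '.'): 7

Answer: 7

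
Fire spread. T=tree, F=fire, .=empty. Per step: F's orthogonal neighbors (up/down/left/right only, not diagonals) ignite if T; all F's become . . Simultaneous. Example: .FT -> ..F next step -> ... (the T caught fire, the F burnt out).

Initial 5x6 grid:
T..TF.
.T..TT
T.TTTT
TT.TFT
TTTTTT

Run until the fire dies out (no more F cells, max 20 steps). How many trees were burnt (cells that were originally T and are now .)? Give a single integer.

Step 1: +6 fires, +2 burnt (F count now 6)
Step 2: +5 fires, +6 burnt (F count now 5)
Step 3: +2 fires, +5 burnt (F count now 2)
Step 4: +1 fires, +2 burnt (F count now 1)
Step 5: +2 fires, +1 burnt (F count now 2)
Step 6: +1 fires, +2 burnt (F count now 1)
Step 7: +1 fires, +1 burnt (F count now 1)
Step 8: +0 fires, +1 burnt (F count now 0)
Fire out after step 8
Initially T: 20, now '.': 28
Total burnt (originally-T cells now '.'): 18

Answer: 18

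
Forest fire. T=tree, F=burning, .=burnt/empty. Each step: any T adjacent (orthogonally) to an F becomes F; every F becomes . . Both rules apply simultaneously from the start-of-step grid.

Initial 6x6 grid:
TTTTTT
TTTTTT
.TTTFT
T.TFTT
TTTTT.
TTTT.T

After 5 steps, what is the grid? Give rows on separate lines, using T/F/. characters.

Step 1: 6 trees catch fire, 2 burn out
  TTTTTT
  TTTTFT
  .TTF.F
  T.F.FT
  TTTFT.
  TTTT.T
Step 2: 8 trees catch fire, 6 burn out
  TTTTFT
  TTTF.F
  .TF...
  T....F
  TTF.F.
  TTTF.T
Step 3: 6 trees catch fire, 8 burn out
  TTTF.F
  TTF...
  .F....
  T.....
  TF....
  TTF..T
Step 4: 4 trees catch fire, 6 burn out
  TTF...
  TF....
  ......
  T.....
  F.....
  TF...T
Step 5: 4 trees catch fire, 4 burn out
  TF....
  F.....
  ......
  F.....
  ......
  F....T

TF....
F.....
......
F.....
......
F....T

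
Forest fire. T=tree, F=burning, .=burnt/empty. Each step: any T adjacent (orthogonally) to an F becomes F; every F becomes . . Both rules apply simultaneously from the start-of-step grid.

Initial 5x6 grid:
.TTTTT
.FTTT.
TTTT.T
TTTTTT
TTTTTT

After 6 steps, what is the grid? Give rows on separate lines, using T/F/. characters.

Step 1: 3 trees catch fire, 1 burn out
  .FTTTT
  ..FTT.
  TFTT.T
  TTTTTT
  TTTTTT
Step 2: 5 trees catch fire, 3 burn out
  ..FTTT
  ...FT.
  F.FT.T
  TFTTTT
  TTTTTT
Step 3: 6 trees catch fire, 5 burn out
  ...FTT
  ....F.
  ...F.T
  F.FTTT
  TFTTTT
Step 4: 4 trees catch fire, 6 burn out
  ....FT
  ......
  .....T
  ...FTT
  F.FTTT
Step 5: 3 trees catch fire, 4 burn out
  .....F
  ......
  .....T
  ....FT
  ...FTT
Step 6: 2 trees catch fire, 3 burn out
  ......
  ......
  .....T
  .....F
  ....FT

......
......
.....T
.....F
....FT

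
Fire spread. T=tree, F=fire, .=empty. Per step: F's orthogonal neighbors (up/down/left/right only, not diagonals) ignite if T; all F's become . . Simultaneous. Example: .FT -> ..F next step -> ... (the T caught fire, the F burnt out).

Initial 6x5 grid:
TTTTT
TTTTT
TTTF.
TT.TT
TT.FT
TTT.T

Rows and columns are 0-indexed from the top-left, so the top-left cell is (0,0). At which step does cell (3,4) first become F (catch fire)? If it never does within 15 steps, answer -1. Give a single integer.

Step 1: cell (3,4)='T' (+4 fires, +2 burnt)
Step 2: cell (3,4)='F' (+6 fires, +4 burnt)
  -> target ignites at step 2
Step 3: cell (3,4)='.' (+5 fires, +6 burnt)
Step 4: cell (3,4)='.' (+4 fires, +5 burnt)
Step 5: cell (3,4)='.' (+3 fires, +4 burnt)
Step 6: cell (3,4)='.' (+2 fires, +3 burnt)
Step 7: cell (3,4)='.' (+0 fires, +2 burnt)
  fire out at step 7

2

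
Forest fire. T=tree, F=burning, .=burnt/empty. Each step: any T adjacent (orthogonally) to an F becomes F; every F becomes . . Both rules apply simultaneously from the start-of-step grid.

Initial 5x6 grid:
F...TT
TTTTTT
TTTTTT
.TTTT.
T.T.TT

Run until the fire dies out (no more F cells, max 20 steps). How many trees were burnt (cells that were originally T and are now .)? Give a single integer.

Answer: 21

Derivation:
Step 1: +1 fires, +1 burnt (F count now 1)
Step 2: +2 fires, +1 burnt (F count now 2)
Step 3: +2 fires, +2 burnt (F count now 2)
Step 4: +3 fires, +2 burnt (F count now 3)
Step 5: +3 fires, +3 burnt (F count now 3)
Step 6: +5 fires, +3 burnt (F count now 5)
Step 7: +3 fires, +5 burnt (F count now 3)
Step 8: +1 fires, +3 burnt (F count now 1)
Step 9: +1 fires, +1 burnt (F count now 1)
Step 10: +0 fires, +1 burnt (F count now 0)
Fire out after step 10
Initially T: 22, now '.': 29
Total burnt (originally-T cells now '.'): 21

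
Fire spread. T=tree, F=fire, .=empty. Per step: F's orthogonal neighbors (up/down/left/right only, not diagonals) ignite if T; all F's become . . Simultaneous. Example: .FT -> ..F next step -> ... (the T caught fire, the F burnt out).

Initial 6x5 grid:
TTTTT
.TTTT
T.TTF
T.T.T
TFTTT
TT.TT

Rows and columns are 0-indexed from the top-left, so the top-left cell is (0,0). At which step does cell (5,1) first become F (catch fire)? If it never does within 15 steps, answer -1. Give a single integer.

Step 1: cell (5,1)='F' (+6 fires, +2 burnt)
  -> target ignites at step 1
Step 2: cell (5,1)='.' (+8 fires, +6 burnt)
Step 3: cell (5,1)='.' (+5 fires, +8 burnt)
Step 4: cell (5,1)='.' (+2 fires, +5 burnt)
Step 5: cell (5,1)='.' (+1 fires, +2 burnt)
Step 6: cell (5,1)='.' (+1 fires, +1 burnt)
Step 7: cell (5,1)='.' (+0 fires, +1 burnt)
  fire out at step 7

1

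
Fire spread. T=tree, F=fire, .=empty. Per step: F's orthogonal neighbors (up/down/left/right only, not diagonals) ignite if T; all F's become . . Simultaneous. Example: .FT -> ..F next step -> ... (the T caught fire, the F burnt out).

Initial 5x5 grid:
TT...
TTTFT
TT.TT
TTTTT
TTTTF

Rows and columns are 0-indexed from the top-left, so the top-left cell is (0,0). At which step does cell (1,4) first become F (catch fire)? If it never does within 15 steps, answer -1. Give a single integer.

Step 1: cell (1,4)='F' (+5 fires, +2 burnt)
  -> target ignites at step 1
Step 2: cell (1,4)='.' (+4 fires, +5 burnt)
Step 3: cell (1,4)='.' (+5 fires, +4 burnt)
Step 4: cell (1,4)='.' (+4 fires, +5 burnt)
Step 5: cell (1,4)='.' (+1 fires, +4 burnt)
Step 6: cell (1,4)='.' (+0 fires, +1 burnt)
  fire out at step 6

1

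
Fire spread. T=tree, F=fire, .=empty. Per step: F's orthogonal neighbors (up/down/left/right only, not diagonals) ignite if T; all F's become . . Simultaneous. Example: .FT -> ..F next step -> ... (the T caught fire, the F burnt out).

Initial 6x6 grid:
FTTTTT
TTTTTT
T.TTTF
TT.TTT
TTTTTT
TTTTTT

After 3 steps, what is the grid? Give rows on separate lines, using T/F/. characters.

Step 1: 5 trees catch fire, 2 burn out
  .FTTTT
  FTTTTF
  T.TTF.
  TT.TTF
  TTTTTT
  TTTTTT
Step 2: 8 trees catch fire, 5 burn out
  ..FTTF
  .FTTF.
  F.TF..
  TT.TF.
  TTTTTF
  TTTTTT
Step 3: 9 trees catch fire, 8 burn out
  ...FF.
  ..FF..
  ..F...
  FT.F..
  TTTTF.
  TTTTTF

...FF.
..FF..
..F...
FT.F..
TTTTF.
TTTTTF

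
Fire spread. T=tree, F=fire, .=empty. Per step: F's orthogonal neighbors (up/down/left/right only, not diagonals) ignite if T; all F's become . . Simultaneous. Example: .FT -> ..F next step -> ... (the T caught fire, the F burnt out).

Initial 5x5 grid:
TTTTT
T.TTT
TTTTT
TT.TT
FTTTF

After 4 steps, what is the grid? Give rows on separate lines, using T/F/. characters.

Step 1: 4 trees catch fire, 2 burn out
  TTTTT
  T.TTT
  TTTTT
  FT.TF
  .FTF.
Step 2: 5 trees catch fire, 4 burn out
  TTTTT
  T.TTT
  FTTTF
  .F.F.
  ..F..
Step 3: 4 trees catch fire, 5 burn out
  TTTTT
  F.TTF
  .FTF.
  .....
  .....
Step 4: 4 trees catch fire, 4 burn out
  FTTTF
  ..TF.
  ..F..
  .....
  .....

FTTTF
..TF.
..F..
.....
.....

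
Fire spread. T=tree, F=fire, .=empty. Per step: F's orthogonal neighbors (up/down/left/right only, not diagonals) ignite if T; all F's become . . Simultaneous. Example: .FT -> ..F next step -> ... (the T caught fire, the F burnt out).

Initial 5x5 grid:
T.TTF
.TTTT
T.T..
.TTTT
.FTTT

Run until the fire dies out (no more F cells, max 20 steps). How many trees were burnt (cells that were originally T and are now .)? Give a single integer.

Answer: 14

Derivation:
Step 1: +4 fires, +2 burnt (F count now 4)
Step 2: +4 fires, +4 burnt (F count now 4)
Step 3: +4 fires, +4 burnt (F count now 4)
Step 4: +2 fires, +4 burnt (F count now 2)
Step 5: +0 fires, +2 burnt (F count now 0)
Fire out after step 5
Initially T: 16, now '.': 23
Total burnt (originally-T cells now '.'): 14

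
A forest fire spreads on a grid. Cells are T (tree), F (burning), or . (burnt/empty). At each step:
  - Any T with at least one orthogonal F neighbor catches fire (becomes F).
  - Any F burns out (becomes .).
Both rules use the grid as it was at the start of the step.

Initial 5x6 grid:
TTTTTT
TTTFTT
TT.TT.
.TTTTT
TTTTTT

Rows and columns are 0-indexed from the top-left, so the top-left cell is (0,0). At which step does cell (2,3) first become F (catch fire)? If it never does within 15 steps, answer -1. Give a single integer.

Step 1: cell (2,3)='F' (+4 fires, +1 burnt)
  -> target ignites at step 1
Step 2: cell (2,3)='.' (+6 fires, +4 burnt)
Step 3: cell (2,3)='.' (+7 fires, +6 burnt)
Step 4: cell (2,3)='.' (+6 fires, +7 burnt)
Step 5: cell (2,3)='.' (+2 fires, +6 burnt)
Step 6: cell (2,3)='.' (+1 fires, +2 burnt)
Step 7: cell (2,3)='.' (+0 fires, +1 burnt)
  fire out at step 7

1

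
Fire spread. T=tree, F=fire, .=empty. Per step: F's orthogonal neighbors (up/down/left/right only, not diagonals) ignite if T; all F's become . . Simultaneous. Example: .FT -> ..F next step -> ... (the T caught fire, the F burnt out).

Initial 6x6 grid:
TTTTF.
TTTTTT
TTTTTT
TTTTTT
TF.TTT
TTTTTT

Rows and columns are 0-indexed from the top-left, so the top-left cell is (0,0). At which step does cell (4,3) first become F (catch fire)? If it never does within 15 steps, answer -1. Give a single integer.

Step 1: cell (4,3)='T' (+5 fires, +2 burnt)
Step 2: cell (4,3)='T' (+9 fires, +5 burnt)
Step 3: cell (4,3)='T' (+10 fires, +9 burnt)
Step 4: cell (4,3)='F' (+6 fires, +10 burnt)
  -> target ignites at step 4
Step 5: cell (4,3)='.' (+2 fires, +6 burnt)
Step 6: cell (4,3)='.' (+0 fires, +2 burnt)
  fire out at step 6

4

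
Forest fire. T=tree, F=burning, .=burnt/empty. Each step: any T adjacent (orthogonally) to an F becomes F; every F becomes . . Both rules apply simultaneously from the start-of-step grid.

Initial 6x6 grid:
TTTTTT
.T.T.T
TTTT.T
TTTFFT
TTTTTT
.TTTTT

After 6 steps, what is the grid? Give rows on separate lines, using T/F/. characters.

Step 1: 5 trees catch fire, 2 burn out
  TTTTTT
  .T.T.T
  TTTF.T
  TTF..F
  TTTFFT
  .TTTTT
Step 2: 8 trees catch fire, 5 burn out
  TTTTTT
  .T.F.T
  TTF..F
  TF....
  TTF..F
  .TTFFT
Step 3: 7 trees catch fire, 8 burn out
  TTTFTT
  .T...F
  TF....
  F.....
  TF....
  .TF..F
Step 4: 7 trees catch fire, 7 burn out
  TTF.FF
  .F....
  F.....
  ......
  F.....
  .F....
Step 5: 1 trees catch fire, 7 burn out
  TF....
  ......
  ......
  ......
  ......
  ......
Step 6: 1 trees catch fire, 1 burn out
  F.....
  ......
  ......
  ......
  ......
  ......

F.....
......
......
......
......
......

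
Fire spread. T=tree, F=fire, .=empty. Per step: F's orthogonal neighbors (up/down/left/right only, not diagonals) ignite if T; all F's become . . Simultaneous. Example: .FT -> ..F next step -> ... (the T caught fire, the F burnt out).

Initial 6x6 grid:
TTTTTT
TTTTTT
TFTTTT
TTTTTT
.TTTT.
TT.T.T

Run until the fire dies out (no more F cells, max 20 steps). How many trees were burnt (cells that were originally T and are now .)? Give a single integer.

Step 1: +4 fires, +1 burnt (F count now 4)
Step 2: +7 fires, +4 burnt (F count now 7)
Step 3: +7 fires, +7 burnt (F count now 7)
Step 4: +6 fires, +7 burnt (F count now 6)
Step 5: +5 fires, +6 burnt (F count now 5)
Step 6: +1 fires, +5 burnt (F count now 1)
Step 7: +0 fires, +1 burnt (F count now 0)
Fire out after step 7
Initially T: 31, now '.': 35
Total burnt (originally-T cells now '.'): 30

Answer: 30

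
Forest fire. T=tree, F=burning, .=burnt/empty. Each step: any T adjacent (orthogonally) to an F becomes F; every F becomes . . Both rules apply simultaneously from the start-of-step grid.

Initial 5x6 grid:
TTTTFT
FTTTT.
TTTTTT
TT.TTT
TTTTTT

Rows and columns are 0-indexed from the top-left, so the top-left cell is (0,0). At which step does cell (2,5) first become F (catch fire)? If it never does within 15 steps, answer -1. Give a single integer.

Step 1: cell (2,5)='T' (+6 fires, +2 burnt)
Step 2: cell (2,5)='T' (+7 fires, +6 burnt)
Step 3: cell (2,5)='F' (+6 fires, +7 burnt)
  -> target ignites at step 3
Step 4: cell (2,5)='.' (+4 fires, +6 burnt)
Step 5: cell (2,5)='.' (+3 fires, +4 burnt)
Step 6: cell (2,5)='.' (+0 fires, +3 burnt)
  fire out at step 6

3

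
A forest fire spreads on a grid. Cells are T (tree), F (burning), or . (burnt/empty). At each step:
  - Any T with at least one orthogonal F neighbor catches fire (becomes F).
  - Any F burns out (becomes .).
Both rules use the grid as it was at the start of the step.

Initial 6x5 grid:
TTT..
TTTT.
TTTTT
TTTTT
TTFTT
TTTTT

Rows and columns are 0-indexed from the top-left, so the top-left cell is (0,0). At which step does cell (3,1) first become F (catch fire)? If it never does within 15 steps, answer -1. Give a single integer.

Step 1: cell (3,1)='T' (+4 fires, +1 burnt)
Step 2: cell (3,1)='F' (+7 fires, +4 burnt)
  -> target ignites at step 2
Step 3: cell (3,1)='.' (+7 fires, +7 burnt)
Step 4: cell (3,1)='.' (+5 fires, +7 burnt)
Step 5: cell (3,1)='.' (+2 fires, +5 burnt)
Step 6: cell (3,1)='.' (+1 fires, +2 burnt)
Step 7: cell (3,1)='.' (+0 fires, +1 burnt)
  fire out at step 7

2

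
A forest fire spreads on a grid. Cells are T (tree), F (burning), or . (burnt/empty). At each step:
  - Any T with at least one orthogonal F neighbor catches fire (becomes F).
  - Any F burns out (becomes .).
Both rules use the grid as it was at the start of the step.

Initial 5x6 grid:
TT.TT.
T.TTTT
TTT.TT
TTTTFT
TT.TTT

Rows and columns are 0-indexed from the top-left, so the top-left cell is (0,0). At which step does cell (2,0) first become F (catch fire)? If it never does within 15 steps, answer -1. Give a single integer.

Step 1: cell (2,0)='T' (+4 fires, +1 burnt)
Step 2: cell (2,0)='T' (+5 fires, +4 burnt)
Step 3: cell (2,0)='T' (+5 fires, +5 burnt)
Step 4: cell (2,0)='T' (+5 fires, +5 burnt)
Step 5: cell (2,0)='F' (+2 fires, +5 burnt)
  -> target ignites at step 5
Step 6: cell (2,0)='.' (+1 fires, +2 burnt)
Step 7: cell (2,0)='.' (+1 fires, +1 burnt)
Step 8: cell (2,0)='.' (+1 fires, +1 burnt)
Step 9: cell (2,0)='.' (+0 fires, +1 burnt)
  fire out at step 9

5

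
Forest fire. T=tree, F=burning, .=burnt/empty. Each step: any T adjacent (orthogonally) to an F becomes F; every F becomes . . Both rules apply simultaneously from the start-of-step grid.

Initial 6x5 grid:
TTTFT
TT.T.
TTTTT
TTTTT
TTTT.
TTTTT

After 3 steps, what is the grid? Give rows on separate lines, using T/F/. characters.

Step 1: 3 trees catch fire, 1 burn out
  TTF.F
  TT.F.
  TTTTT
  TTTTT
  TTTT.
  TTTTT
Step 2: 2 trees catch fire, 3 burn out
  TF...
  TT...
  TTTFT
  TTTTT
  TTTT.
  TTTTT
Step 3: 5 trees catch fire, 2 burn out
  F....
  TF...
  TTF.F
  TTTFT
  TTTT.
  TTTTT

F....
TF...
TTF.F
TTTFT
TTTT.
TTTTT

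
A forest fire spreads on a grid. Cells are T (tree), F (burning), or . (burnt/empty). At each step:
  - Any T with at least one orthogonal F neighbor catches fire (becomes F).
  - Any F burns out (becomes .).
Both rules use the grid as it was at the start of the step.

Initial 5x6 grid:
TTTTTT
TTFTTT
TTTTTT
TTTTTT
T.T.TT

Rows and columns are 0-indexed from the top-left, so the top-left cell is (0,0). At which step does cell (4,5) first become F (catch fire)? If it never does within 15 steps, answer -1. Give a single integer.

Step 1: cell (4,5)='T' (+4 fires, +1 burnt)
Step 2: cell (4,5)='T' (+7 fires, +4 burnt)
Step 3: cell (4,5)='T' (+8 fires, +7 burnt)
Step 4: cell (4,5)='T' (+4 fires, +8 burnt)
Step 5: cell (4,5)='T' (+3 fires, +4 burnt)
Step 6: cell (4,5)='F' (+1 fires, +3 burnt)
  -> target ignites at step 6
Step 7: cell (4,5)='.' (+0 fires, +1 burnt)
  fire out at step 7

6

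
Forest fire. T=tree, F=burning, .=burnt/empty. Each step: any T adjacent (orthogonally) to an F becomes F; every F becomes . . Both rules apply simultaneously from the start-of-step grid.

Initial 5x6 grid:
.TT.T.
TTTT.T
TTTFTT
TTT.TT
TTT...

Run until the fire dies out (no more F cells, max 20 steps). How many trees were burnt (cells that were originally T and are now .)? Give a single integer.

Answer: 20

Derivation:
Step 1: +3 fires, +1 burnt (F count now 3)
Step 2: +5 fires, +3 burnt (F count now 5)
Step 3: +7 fires, +5 burnt (F count now 7)
Step 4: +4 fires, +7 burnt (F count now 4)
Step 5: +1 fires, +4 burnt (F count now 1)
Step 6: +0 fires, +1 burnt (F count now 0)
Fire out after step 6
Initially T: 21, now '.': 29
Total burnt (originally-T cells now '.'): 20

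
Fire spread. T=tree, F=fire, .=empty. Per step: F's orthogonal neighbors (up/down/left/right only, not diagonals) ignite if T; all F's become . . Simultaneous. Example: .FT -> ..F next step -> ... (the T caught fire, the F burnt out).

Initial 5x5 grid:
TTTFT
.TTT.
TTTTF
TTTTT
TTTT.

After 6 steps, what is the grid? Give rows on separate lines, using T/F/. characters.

Step 1: 5 trees catch fire, 2 burn out
  TTF.F
  .TTF.
  TTTF.
  TTTTF
  TTTT.
Step 2: 4 trees catch fire, 5 burn out
  TF...
  .TF..
  TTF..
  TTTF.
  TTTT.
Step 3: 5 trees catch fire, 4 burn out
  F....
  .F...
  TF...
  TTF..
  TTTF.
Step 4: 3 trees catch fire, 5 burn out
  .....
  .....
  F....
  TF...
  TTF..
Step 5: 2 trees catch fire, 3 burn out
  .....
  .....
  .....
  F....
  TF...
Step 6: 1 trees catch fire, 2 burn out
  .....
  .....
  .....
  .....
  F....

.....
.....
.....
.....
F....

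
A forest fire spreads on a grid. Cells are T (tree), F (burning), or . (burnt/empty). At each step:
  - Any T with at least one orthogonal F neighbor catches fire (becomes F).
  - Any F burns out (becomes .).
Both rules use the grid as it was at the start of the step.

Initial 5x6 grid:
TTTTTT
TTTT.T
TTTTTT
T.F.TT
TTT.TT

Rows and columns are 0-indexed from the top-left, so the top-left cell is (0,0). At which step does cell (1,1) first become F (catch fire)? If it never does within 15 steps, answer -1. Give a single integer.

Step 1: cell (1,1)='T' (+2 fires, +1 burnt)
Step 2: cell (1,1)='T' (+4 fires, +2 burnt)
Step 3: cell (1,1)='F' (+6 fires, +4 burnt)
  -> target ignites at step 3
Step 4: cell (1,1)='.' (+6 fires, +6 burnt)
Step 5: cell (1,1)='.' (+5 fires, +6 burnt)
Step 6: cell (1,1)='.' (+2 fires, +5 burnt)
Step 7: cell (1,1)='.' (+0 fires, +2 burnt)
  fire out at step 7

3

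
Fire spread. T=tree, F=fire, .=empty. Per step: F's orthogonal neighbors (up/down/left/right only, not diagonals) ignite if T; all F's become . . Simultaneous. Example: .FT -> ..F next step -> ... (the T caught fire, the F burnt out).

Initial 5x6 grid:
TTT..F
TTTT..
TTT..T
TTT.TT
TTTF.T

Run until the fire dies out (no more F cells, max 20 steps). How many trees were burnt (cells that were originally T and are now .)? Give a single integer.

Step 1: +1 fires, +2 burnt (F count now 1)
Step 2: +2 fires, +1 burnt (F count now 2)
Step 3: +3 fires, +2 burnt (F count now 3)
Step 4: +3 fires, +3 burnt (F count now 3)
Step 5: +4 fires, +3 burnt (F count now 4)
Step 6: +2 fires, +4 burnt (F count now 2)
Step 7: +1 fires, +2 burnt (F count now 1)
Step 8: +0 fires, +1 burnt (F count now 0)
Fire out after step 8
Initially T: 20, now '.': 26
Total burnt (originally-T cells now '.'): 16

Answer: 16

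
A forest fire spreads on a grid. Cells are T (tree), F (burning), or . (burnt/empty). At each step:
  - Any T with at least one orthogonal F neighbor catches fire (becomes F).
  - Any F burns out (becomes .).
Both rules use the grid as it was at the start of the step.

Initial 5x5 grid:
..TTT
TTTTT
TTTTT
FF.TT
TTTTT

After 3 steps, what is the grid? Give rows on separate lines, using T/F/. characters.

Step 1: 4 trees catch fire, 2 burn out
  ..TTT
  TTTTT
  FFTTT
  ...TT
  FFTTT
Step 2: 4 trees catch fire, 4 burn out
  ..TTT
  FFTTT
  ..FTT
  ...TT
  ..FTT
Step 3: 3 trees catch fire, 4 burn out
  ..TTT
  ..FTT
  ...FT
  ...TT
  ...FT

..TTT
..FTT
...FT
...TT
...FT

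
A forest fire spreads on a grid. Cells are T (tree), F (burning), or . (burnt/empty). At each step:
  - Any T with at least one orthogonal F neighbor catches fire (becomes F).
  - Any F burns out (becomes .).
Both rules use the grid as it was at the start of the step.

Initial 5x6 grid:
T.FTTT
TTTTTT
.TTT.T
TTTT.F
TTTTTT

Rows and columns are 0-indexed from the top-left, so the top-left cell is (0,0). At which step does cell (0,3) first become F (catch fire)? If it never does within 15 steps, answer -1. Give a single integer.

Step 1: cell (0,3)='F' (+4 fires, +2 burnt)
  -> target ignites at step 1
Step 2: cell (0,3)='.' (+6 fires, +4 burnt)
Step 3: cell (0,3)='.' (+7 fires, +6 burnt)
Step 4: cell (0,3)='.' (+4 fires, +7 burnt)
Step 5: cell (0,3)='.' (+2 fires, +4 burnt)
Step 6: cell (0,3)='.' (+1 fires, +2 burnt)
Step 7: cell (0,3)='.' (+0 fires, +1 burnt)
  fire out at step 7

1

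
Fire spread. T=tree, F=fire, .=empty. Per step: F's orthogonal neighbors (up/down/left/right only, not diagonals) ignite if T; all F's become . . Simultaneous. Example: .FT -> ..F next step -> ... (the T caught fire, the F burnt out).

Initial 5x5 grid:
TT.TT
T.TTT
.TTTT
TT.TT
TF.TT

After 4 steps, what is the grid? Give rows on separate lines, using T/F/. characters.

Step 1: 2 trees catch fire, 1 burn out
  TT.TT
  T.TTT
  .TTTT
  TF.TT
  F..TT
Step 2: 2 trees catch fire, 2 burn out
  TT.TT
  T.TTT
  .FTTT
  F..TT
  ...TT
Step 3: 1 trees catch fire, 2 burn out
  TT.TT
  T.TTT
  ..FTT
  ...TT
  ...TT
Step 4: 2 trees catch fire, 1 burn out
  TT.TT
  T.FTT
  ...FT
  ...TT
  ...TT

TT.TT
T.FTT
...FT
...TT
...TT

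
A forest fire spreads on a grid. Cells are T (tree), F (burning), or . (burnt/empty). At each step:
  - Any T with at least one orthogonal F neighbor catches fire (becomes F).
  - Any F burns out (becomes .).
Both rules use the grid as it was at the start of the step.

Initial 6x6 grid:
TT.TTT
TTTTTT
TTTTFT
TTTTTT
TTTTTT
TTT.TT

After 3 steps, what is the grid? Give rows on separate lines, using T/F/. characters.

Step 1: 4 trees catch fire, 1 burn out
  TT.TTT
  TTTTFT
  TTTF.F
  TTTTFT
  TTTTTT
  TTT.TT
Step 2: 7 trees catch fire, 4 burn out
  TT.TFT
  TTTF.F
  TTF...
  TTTF.F
  TTTTFT
  TTT.TT
Step 3: 8 trees catch fire, 7 burn out
  TT.F.F
  TTF...
  TF....
  TTF...
  TTTF.F
  TTT.FT

TT.F.F
TTF...
TF....
TTF...
TTTF.F
TTT.FT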